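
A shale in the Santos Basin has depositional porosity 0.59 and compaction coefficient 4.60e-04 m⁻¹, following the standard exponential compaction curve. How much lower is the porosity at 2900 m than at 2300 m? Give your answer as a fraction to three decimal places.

0.049

Working in km (1 km = 1000 m; k in km⁻¹ = k in m⁻¹ × 1000):
phi(2.3) = 0.59·e^(−0.46×2.3) = 0.2048
phi(2.9) = 0.59·e^(−0.46×2.9) = 0.1554
Δphi = 0.2048 − 0.1554 = 0.0494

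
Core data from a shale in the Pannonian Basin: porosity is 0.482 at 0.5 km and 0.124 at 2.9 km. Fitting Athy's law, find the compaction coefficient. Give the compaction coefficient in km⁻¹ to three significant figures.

Athy: φ(d) = φ₀ e^(−kd) ⇒ φ₁/φ₂ = e^{k(d₂−d₁)} ⇒ k = ln(φ₁/φ₂)/(d₂−d₁)
k = ln(0.482/0.124) / (2.9 − 0.5) = ln(3.887) / 2.4 = 1.3577 / 2.4 = 0.5657 km⁻¹

0.566 km⁻¹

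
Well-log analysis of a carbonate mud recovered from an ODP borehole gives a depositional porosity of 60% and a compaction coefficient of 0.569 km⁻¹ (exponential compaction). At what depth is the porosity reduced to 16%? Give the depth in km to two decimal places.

2.32 km

Invert Athy's law: z = ln(n₀/n) / k
z = ln(0.6/0.16) / 0.569 = ln(3.75) / 0.569 = 1.3218 / 0.569 = 2.323 km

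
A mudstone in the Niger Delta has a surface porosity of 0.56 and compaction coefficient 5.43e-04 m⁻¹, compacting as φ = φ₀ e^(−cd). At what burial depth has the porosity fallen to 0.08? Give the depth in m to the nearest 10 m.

3580 m

Working in km (1 km = 1000 m; c in km⁻¹ = c in m⁻¹ × 1000):
Invert Athy's law: d = ln(φ₀/φ) / c
d = ln(0.56/0.08) / 0.543 = ln(7) / 0.543 = 1.9459 / 0.543 = 3.584 km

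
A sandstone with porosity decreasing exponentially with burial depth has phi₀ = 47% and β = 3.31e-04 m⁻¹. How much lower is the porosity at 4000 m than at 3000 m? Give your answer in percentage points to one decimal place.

4.9 percentage points

Working in km (1 km = 1000 m; β in km⁻¹ = β in m⁻¹ × 1000):
phi(3) = 0.47·e^(−0.331×3) = 0.1741
phi(4) = 0.47·e^(−0.331×4) = 0.1251
Δphi = 0.1741 − 0.1251 = 0.0491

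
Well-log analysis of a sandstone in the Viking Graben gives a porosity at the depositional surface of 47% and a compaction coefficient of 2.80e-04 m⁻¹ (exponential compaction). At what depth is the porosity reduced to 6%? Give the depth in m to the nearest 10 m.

Working in km (1 km = 1000 m; k in km⁻¹ = k in m⁻¹ × 1000):
Invert Athy's law: d = ln(n₀/n) / k
d = ln(0.47/0.06) / 0.28 = ln(7.833) / 0.28 = 2.0584 / 0.28 = 7.351 km

7350 m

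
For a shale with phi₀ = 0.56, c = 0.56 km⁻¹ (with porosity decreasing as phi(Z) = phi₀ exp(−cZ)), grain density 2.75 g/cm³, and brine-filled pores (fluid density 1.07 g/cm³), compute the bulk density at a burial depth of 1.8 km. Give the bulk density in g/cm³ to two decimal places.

2.41 g/cm³

Porosity at depth: phi = 0.56·exp(−0.56×1.8) = 0.56×0.3649 = 0.2044
Bulk density: ρ_b = (1−phi)ρ_g + phi·ρ_f = 0.7956×2.75 + 0.2044×1.07
       = 2.188 + 0.219 = 2.407 g/cm³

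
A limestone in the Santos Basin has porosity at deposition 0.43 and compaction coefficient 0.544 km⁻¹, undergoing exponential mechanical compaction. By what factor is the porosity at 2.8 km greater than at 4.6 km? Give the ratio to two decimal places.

2.66

n(Z₁)/n(Z₂) = e^(−c·Z₁)/e^(−c·Z₂) = e^{c(Z₂−Z₁)}
= exp(0.544 × 1.8) = exp(0.9792) = 2.6623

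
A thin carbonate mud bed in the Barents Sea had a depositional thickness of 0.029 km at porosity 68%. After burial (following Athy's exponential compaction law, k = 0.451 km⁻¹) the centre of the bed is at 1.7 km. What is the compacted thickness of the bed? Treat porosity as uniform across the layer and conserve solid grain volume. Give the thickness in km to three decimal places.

0.014 km

Porosity at 1.7 km: n = 0.68·exp(−0.451×1.7) = 0.3159
Solid-volume conservation: h(1−n) = h₀(1−n₀) ⇒ h = h₀·(1−n₀)/(1−n)
h = 0.029 × (1 − 0.68)/(1 − 0.3159) = 0.029 × 0.4678 = 0.0136 km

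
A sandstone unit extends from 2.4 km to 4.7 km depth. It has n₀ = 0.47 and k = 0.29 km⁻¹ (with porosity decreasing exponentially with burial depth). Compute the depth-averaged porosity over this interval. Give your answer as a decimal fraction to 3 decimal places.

0.171

⟨n⟩ = (1/(d₂−d₁)) ∫ n₀ e^(−kd) dd = n₀·(e^(−k·d₁) − e^(−k·d₂)) / (k·(d₂−d₁))
e^(−0.29×2.4) = 0.4986; e^(−0.29×4.7) = 0.2559
⟨n⟩ = 0.47 × (0.4986 − 0.2559) / (0.29 × 2.3) = 0.47 × 0.3638 = 0.1710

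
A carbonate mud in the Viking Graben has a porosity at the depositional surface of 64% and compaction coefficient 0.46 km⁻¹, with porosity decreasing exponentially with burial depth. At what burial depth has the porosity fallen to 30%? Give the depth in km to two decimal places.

Invert Athy's law: Z = ln(phi₀/phi) / β
Z = ln(0.64/0.3) / 0.46 = ln(2.133) / 0.46 = 0.7577 / 0.46 = 1.647 km

1.65 km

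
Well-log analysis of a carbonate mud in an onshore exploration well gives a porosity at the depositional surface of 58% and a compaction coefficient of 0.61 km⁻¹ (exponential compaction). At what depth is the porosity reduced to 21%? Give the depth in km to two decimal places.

Invert Athy's law: Z = ln(phi₀/phi) / c
Z = ln(0.58/0.21) / 0.61 = ln(2.762) / 0.61 = 1.0159 / 0.61 = 1.665 km

1.67 km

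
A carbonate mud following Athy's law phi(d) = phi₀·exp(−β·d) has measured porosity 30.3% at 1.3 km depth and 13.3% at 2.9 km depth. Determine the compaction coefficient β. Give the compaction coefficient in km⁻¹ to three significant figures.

0.515 km⁻¹

Athy: phi(d) = phi₀ e^(−βd) ⇒ phi₁/phi₂ = e^{β(d₂−d₁)} ⇒ β = ln(phi₁/phi₂)/(d₂−d₁)
β = ln(0.303/0.133) / (2.9 − 1.3) = ln(2.278) / 1.6 = 0.8234 / 1.6 = 0.5146 km⁻¹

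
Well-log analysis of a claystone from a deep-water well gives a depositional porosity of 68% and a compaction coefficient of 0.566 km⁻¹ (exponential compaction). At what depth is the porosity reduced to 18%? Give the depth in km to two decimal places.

Invert Athy's law: Z = ln(φ₀/φ) / k
Z = ln(0.68/0.18) / 0.566 = ln(3.778) / 0.566 = 1.3291 / 0.566 = 2.348 km

2.35 km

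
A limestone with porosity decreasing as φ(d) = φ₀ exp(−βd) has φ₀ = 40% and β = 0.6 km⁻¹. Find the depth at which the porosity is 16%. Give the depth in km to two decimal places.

1.53 km

Invert Athy's law: d = ln(φ₀/φ) / β
d = ln(0.4/0.16) / 0.6 = ln(2.5) / 0.6 = 0.9163 / 0.6 = 1.527 km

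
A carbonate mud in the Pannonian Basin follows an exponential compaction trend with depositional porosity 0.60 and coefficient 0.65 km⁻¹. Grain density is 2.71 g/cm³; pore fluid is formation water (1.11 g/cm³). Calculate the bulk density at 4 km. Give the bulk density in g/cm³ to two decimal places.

2.64 g/cm³

Porosity at depth: φ = 0.6·exp(−0.65×4) = 0.6×0.0743 = 0.0446
Bulk density: ρ_b = (1−φ)ρ_g + φ·ρ_f = 0.9554×2.71 + 0.0446×1.11
       = 2.589 + 0.049 = 2.639 g/cm³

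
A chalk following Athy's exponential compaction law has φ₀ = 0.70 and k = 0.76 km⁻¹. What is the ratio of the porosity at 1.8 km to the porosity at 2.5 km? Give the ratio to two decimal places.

φ(Z₁)/φ(Z₂) = e^(−k·Z₁)/e^(−k·Z₂) = e^{k(Z₂−Z₁)}
= exp(0.76 × 0.7) = exp(0.532) = 1.7023

1.70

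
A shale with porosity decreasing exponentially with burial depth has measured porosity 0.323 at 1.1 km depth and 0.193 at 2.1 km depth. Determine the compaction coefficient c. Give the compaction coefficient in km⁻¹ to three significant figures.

Athy: n(Z) = n₀ e^(−cZ) ⇒ n₁/n₂ = e^{c(Z₂−Z₁)} ⇒ c = ln(n₁/n₂)/(Z₂−Z₁)
c = ln(0.323/0.193) / (2.1 − 1.1) = ln(1.674) / 1 = 0.5150 / 1 = 0.515 km⁻¹

0.515 km⁻¹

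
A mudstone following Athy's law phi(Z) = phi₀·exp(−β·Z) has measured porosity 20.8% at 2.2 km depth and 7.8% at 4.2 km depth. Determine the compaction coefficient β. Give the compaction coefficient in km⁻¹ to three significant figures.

0.490 km⁻¹

Athy: phi(Z) = phi₀ e^(−βZ) ⇒ phi₁/phi₂ = e^{β(Z₂−Z₁)} ⇒ β = ln(phi₁/phi₂)/(Z₂−Z₁)
β = ln(0.208/0.078) / (4.2 − 2.2) = ln(2.667) / 2 = 0.9808 / 2 = 0.4904 km⁻¹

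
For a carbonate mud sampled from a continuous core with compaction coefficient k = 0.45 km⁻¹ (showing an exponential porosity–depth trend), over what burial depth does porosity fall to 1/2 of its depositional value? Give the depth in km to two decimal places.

φ/φ₀ = 1/2 ⇒ exp(−k·z) = 1/2 ⇒ z = ln(2) / k
z = 0.6931 / 0.45 = 1.540 km

1.54 km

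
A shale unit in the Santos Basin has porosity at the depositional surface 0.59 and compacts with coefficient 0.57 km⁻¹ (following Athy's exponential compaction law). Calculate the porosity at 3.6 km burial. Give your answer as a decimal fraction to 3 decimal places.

0.076

φ = φ₀·exp(−c·z) = 0.59 × exp(−0.57 × 3.6) = 0.59 × exp(−2.052)
  = 0.59 × 0.1285 = 0.0758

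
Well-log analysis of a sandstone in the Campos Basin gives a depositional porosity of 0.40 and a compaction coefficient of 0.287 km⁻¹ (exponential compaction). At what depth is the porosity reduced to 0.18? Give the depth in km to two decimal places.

Invert Athy's law: d = ln(φ₀/φ) / k
d = ln(0.4/0.18) / 0.287 = ln(2.222) / 0.287 = 0.7985 / 0.287 = 2.782 km

2.78 km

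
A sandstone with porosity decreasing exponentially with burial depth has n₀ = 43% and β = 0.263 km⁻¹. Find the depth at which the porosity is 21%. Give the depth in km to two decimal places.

Invert Athy's law: d = ln(n₀/n) / β
d = ln(0.43/0.21) / 0.263 = ln(2.048) / 0.263 = 0.7167 / 0.263 = 2.725 km

2.73 km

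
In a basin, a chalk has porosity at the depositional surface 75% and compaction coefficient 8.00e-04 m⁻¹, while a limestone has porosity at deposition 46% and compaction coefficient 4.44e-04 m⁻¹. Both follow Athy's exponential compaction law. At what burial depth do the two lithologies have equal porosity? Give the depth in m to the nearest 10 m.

1370 m

Working in km (1 km = 1000 m; k in km⁻¹ = k in m⁻¹ × 1000):
Set phi₀ₐ e^(−kₐz) = phi₀ᵦ e^(−kᵦz) ⇒ ln(phi₀ₐ/phi₀ᵦ) = (kₐ − kᵦ)·z
z = ln(0.75/0.46) / (0.8 − 0.444) = 0.4888 / 0.356 = 1.373 km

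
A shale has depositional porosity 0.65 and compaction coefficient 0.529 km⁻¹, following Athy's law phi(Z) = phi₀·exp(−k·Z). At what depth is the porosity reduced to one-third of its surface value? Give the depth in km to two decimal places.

phi/phi₀ = 1/3 ⇒ exp(−k·Z) = 1/3 ⇒ Z = ln(3) / k
Z = 1.0986 / 0.529 = 2.077 km

2.08 km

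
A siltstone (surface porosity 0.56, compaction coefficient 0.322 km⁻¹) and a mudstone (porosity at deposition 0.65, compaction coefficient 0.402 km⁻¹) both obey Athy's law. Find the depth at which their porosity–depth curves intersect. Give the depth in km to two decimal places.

1.86 km

Set n₀ₐ e^(−βₐd) = n₀ᵦ e^(−βᵦd) ⇒ ln(n₀ₐ/n₀ᵦ) = (βₐ − βᵦ)·d
d = ln(0.56/0.65) / (0.322 − 0.402) = -0.1490 / -0.08 = 1.863 km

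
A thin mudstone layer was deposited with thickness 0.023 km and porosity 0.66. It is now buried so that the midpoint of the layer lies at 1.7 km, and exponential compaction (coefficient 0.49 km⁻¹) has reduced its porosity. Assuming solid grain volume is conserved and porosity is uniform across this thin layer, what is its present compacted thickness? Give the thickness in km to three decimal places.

Porosity at 1.7 km: phi = 0.66·exp(−0.49×1.7) = 0.2869
Solid-volume conservation: h(1−phi) = h₀(1−phi₀) ⇒ h = h₀·(1−phi₀)/(1−phi)
h = 0.023 × (1 − 0.66)/(1 − 0.2869) = 0.023 × 0.4768 = 0.0110 km

0.011 km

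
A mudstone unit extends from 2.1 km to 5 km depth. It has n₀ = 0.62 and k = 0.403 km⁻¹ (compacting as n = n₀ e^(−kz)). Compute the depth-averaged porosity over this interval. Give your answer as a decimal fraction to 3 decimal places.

0.157

⟨n⟩ = (1/(z₂−z₁)) ∫ n₀ e^(−kz) dz = n₀·(e^(−k·z₁) − e^(−k·z₂)) / (k·(z₂−z₁))
e^(−0.403×2.1) = 0.4290; e^(−0.403×5) = 0.1333
⟨n⟩ = 0.62 × (0.4290 − 0.1333) / (0.403 × 2.9) = 0.62 × 0.2530 = 0.1569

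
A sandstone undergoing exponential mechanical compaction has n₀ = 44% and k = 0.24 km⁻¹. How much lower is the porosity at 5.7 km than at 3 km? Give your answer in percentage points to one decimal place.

10.2 percentage points

n(3) = 0.44·e^(−0.24×3) = 0.2142
n(5.7) = 0.44·e^(−0.24×5.7) = 0.1120
Δn = 0.2142 − 0.1120 = 0.1021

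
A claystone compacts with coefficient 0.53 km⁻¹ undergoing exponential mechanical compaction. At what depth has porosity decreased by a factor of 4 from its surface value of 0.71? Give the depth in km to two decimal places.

phi/phi₀ = 1/4 ⇒ exp(−c·d) = 1/4 ⇒ d = ln(4) / c
d = 1.3863 / 0.53 = 2.616 km

2.62 km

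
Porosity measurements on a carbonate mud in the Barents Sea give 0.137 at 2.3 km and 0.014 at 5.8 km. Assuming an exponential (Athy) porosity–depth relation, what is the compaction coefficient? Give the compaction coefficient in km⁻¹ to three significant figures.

0.652 km⁻¹

Athy: n(Z) = n₀ e^(−cZ) ⇒ n₁/n₂ = e^{c(Z₂−Z₁)} ⇒ c = ln(n₁/n₂)/(Z₂−Z₁)
c = ln(0.137/0.014) / (5.8 − 2.3) = ln(9.786) / 3.5 = 2.2809 / 3.5 = 0.6517 km⁻¹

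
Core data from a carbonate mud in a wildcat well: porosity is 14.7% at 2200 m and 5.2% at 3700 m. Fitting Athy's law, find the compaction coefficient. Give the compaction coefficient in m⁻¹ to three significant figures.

0.000693 m⁻¹

Working in km (1 km = 1000 m; c in km⁻¹ = c in m⁻¹ × 1000):
Athy: φ(d) = φ₀ e^(−cd) ⇒ φ₁/φ₂ = e^{c(d₂−d₁)} ⇒ c = ln(φ₁/φ₂)/(d₂−d₁)
c = ln(0.147/0.052) / (3.7 − 2.2) = ln(2.827) / 1.5 = 1.0392 / 1.5 = 0.6928 km⁻¹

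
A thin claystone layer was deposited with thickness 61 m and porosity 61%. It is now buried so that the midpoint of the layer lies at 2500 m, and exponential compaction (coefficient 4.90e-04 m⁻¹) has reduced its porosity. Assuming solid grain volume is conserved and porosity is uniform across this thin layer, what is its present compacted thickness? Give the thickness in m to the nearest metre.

29 m

Working in km (1 km = 1000 m; k in km⁻¹ = k in m⁻¹ × 1000):
Porosity at 2.5 km: φ = 0.61·exp(−0.49×2.5) = 0.1792
Solid-volume conservation: h(1−φ) = h₀(1−φ₀) ⇒ h = h₀·(1−φ₀)/(1−φ)
h = 0.061 × (1 − 0.61)/(1 − 0.1792) = 0.061 × 0.4751 = 0.0290 km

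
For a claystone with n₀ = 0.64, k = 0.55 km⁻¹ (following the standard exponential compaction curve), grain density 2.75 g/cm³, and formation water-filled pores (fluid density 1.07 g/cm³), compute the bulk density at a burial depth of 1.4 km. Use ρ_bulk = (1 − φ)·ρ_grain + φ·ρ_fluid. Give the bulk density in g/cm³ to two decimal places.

Porosity at depth: n = 0.64·exp(−0.55×1.4) = 0.64×0.4630 = 0.2963
Bulk density: ρ_b = (1−n)ρ_g + n·ρ_f = 0.7037×2.75 + 0.2963×1.07
       = 1.935 + 0.317 = 2.252 g/cm³

2.25 g/cm³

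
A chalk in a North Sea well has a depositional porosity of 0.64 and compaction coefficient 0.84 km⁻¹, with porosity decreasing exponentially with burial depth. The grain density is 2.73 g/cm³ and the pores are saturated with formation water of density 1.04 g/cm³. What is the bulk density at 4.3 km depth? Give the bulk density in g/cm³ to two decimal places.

Porosity at depth: phi = 0.64·exp(−0.84×4.3) = 0.64×0.0270 = 0.0173
Bulk density: ρ_b = (1−phi)ρ_g + phi·ρ_f = 0.9827×2.73 + 0.0173×1.04
       = 2.683 + 0.018 = 2.701 g/cm³

2.70 g/cm³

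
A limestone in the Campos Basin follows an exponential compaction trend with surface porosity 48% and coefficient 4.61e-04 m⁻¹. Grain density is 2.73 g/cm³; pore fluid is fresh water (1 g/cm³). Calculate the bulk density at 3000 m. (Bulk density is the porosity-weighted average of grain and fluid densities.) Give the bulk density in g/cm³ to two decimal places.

2.52 g/cm³

Working in km (1 km = 1000 m; β in km⁻¹ = β in m⁻¹ × 1000):
Porosity at depth: n = 0.48·exp(−0.461×3) = 0.48×0.2508 = 0.1204
Bulk density: ρ_b = (1−n)ρ_g + n·ρ_f = 0.8796×2.73 + 0.1204×1
       = 2.401 + 0.120 = 2.522 g/cm³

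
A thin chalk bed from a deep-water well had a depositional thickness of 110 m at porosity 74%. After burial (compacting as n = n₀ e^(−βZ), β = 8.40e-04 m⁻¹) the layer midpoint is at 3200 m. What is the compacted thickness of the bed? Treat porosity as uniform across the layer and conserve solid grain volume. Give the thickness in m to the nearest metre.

Working in km (1 km = 1000 m; β in km⁻¹ = β in m⁻¹ × 1000):
Porosity at 3.2 km: n = 0.74·exp(−0.84×3.2) = 0.0503
Solid-volume conservation: h(1−n) = h₀(1−n₀) ⇒ h = h₀·(1−n₀)/(1−n)
h = 0.11 × (1 − 0.74)/(1 − 0.0503) = 0.11 × 0.2738 = 0.0301 km

30 m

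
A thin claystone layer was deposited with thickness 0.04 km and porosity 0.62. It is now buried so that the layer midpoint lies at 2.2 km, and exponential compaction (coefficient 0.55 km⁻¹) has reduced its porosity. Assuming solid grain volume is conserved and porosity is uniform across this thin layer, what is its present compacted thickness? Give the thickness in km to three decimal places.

0.019 km

Porosity at 2.2 km: φ = 0.62·exp(−0.55×2.2) = 0.1849
Solid-volume conservation: h(1−φ) = h₀(1−φ₀) ⇒ h = h₀·(1−φ₀)/(1−φ)
h = 0.04 × (1 − 0.62)/(1 − 0.1849) = 0.04 × 0.4662 = 0.0186 km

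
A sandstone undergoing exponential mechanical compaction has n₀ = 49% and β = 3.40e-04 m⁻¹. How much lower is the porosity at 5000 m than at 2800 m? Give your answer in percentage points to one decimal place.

Working in km (1 km = 1000 m; β in km⁻¹ = β in m⁻¹ × 1000):
n(2.8) = 0.49·e^(−0.34×2.8) = 0.1891
n(5) = 0.49·e^(−0.34×5) = 0.0895
Δn = 0.1891 − 0.0895 = 0.0996

10.0 percentage points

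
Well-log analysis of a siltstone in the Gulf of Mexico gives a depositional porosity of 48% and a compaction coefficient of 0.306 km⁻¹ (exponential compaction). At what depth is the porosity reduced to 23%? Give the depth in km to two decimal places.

2.40 km

Invert Athy's law: z = ln(phi₀/phi) / c
z = ln(0.48/0.23) / 0.306 = ln(2.087) / 0.306 = 0.7357 / 0.306 = 2.404 km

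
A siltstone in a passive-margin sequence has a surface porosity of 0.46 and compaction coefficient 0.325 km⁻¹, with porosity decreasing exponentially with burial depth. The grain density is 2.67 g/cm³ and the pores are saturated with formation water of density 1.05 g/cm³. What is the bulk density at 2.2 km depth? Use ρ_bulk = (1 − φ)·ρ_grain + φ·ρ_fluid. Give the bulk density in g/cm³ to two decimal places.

Porosity at depth: phi = 0.46·exp(−0.325×2.2) = 0.46×0.4892 = 0.2250
Bulk density: ρ_b = (1−phi)ρ_g + phi·ρ_f = 0.7750×2.67 + 0.2250×1.05
       = 2.069 + 0.236 = 2.305 g/cm³

2.31 g/cm³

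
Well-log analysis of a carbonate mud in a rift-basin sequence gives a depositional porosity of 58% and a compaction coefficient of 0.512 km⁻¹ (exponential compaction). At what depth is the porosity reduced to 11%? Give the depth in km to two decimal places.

3.25 km

Invert Athy's law: Z = ln(phi₀/phi) / c
Z = ln(0.58/0.11) / 0.512 = ln(5.273) / 0.512 = 1.6625 / 0.512 = 3.247 km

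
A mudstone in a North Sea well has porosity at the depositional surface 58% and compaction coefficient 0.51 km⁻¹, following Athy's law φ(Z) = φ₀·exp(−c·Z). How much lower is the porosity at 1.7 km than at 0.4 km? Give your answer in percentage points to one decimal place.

22.9 percentage points

φ(0.4) = 0.58·e^(−0.51×0.4) = 0.4730
φ(1.7) = 0.58·e^(−0.51×1.7) = 0.2437
Δφ = 0.4730 − 0.2437 = 0.2292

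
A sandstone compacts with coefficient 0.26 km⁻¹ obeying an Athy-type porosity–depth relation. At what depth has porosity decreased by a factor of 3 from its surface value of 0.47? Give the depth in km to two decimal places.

4.23 km

φ/φ₀ = 1/3 ⇒ exp(−k·z) = 1/3 ⇒ z = ln(3) / k
z = 1.0986 / 0.26 = 4.225 km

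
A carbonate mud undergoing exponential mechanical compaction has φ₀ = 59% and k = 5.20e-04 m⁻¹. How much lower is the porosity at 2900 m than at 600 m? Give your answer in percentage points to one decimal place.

Working in km (1 km = 1000 m; k in km⁻¹ = k in m⁻¹ × 1000):
φ(0.6) = 0.59·e^(−0.52×0.6) = 0.4319
φ(2.9) = 0.59·e^(−0.52×2.9) = 0.1306
Δφ = 0.4319 − 0.1306 = 0.3013

30.1 percentage points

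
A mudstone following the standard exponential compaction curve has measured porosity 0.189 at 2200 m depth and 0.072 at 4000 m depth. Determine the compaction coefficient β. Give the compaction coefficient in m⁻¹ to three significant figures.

0.000536 m⁻¹

Working in km (1 km = 1000 m; β in km⁻¹ = β in m⁻¹ × 1000):
Athy: phi(d) = phi₀ e^(−βd) ⇒ phi₁/phi₂ = e^{β(d₂−d₁)} ⇒ β = ln(phi₁/phi₂)/(d₂−d₁)
β = ln(0.189/0.072) / (4 − 2.2) = ln(2.625) / 1.8 = 0.9651 / 1.8 = 0.5362 km⁻¹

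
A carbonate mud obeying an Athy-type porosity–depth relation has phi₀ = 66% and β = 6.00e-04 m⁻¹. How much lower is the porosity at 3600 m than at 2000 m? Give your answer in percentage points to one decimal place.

12.3 percentage points

Working in km (1 km = 1000 m; β in km⁻¹ = β in m⁻¹ × 1000):
phi(2) = 0.66·e^(−0.6×2) = 0.1988
phi(3.6) = 0.66·e^(−0.6×3.6) = 0.0761
Δphi = 0.1988 − 0.0761 = 0.1227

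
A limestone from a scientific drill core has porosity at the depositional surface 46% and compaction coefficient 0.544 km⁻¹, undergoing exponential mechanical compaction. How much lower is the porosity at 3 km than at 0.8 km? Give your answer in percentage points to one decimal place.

20.8 percentage points

n(0.8) = 0.46·e^(−0.544×0.8) = 0.2977
n(3) = 0.46·e^(−0.544×3) = 0.0899
Δn = 0.2977 − 0.0899 = 0.2077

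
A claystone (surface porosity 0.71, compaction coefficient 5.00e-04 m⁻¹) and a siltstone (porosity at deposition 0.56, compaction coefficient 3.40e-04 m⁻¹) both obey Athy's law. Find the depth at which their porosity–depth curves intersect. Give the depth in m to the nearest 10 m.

1480 m

Working in km (1 km = 1000 m; β in km⁻¹ = β in m⁻¹ × 1000):
Set φ₀ₐ e^(−βₐd) = φ₀ᵦ e^(−βᵦd) ⇒ ln(φ₀ₐ/φ₀ᵦ) = (βₐ − βᵦ)·d
d = ln(0.71/0.56) / (0.5 − 0.34) = 0.2373 / 0.16 = 1.483 km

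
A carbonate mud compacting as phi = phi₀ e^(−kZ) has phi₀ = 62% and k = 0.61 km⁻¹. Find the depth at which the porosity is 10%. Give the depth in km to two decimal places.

2.99 km

Invert Athy's law: Z = ln(phi₀/phi) / k
Z = ln(0.62/0.1) / 0.61 = ln(6.2) / 0.61 = 1.8245 / 0.61 = 2.991 km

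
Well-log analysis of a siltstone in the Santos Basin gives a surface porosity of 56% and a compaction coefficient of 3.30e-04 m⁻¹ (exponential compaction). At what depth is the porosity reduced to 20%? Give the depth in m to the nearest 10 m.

Working in km (1 km = 1000 m; c in km⁻¹ = c in m⁻¹ × 1000):
Invert Athy's law: Z = ln(n₀/n) / c
Z = ln(0.56/0.2) / 0.33 = ln(2.8) / 0.33 = 1.0296 / 0.33 = 3.120 km

3120 m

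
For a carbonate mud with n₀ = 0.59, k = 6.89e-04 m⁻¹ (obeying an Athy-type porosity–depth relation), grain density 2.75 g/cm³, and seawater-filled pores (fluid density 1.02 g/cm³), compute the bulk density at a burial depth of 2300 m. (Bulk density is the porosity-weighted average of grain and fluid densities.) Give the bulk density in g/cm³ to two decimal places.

Working in km (1 km = 1000 m; k in km⁻¹ = k in m⁻¹ × 1000):
Porosity at depth: n = 0.59·exp(−0.689×2.3) = 0.59×0.2050 = 0.1210
Bulk density: ρ_b = (1−n)ρ_g + n·ρ_f = 0.8790×2.75 + 0.1210×1.02
       = 2.417 + 0.123 = 2.541 g/cm³

2.54 g/cm³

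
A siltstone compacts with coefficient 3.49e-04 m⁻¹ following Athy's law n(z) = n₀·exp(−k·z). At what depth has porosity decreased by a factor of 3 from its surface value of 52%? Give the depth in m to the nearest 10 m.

3150 m

Working in km (1 km = 1000 m; k in km⁻¹ = k in m⁻¹ × 1000):
n/n₀ = 1/3 ⇒ exp(−k·z) = 1/3 ⇒ z = ln(3) / k
z = 1.0986 / 0.349 = 3.148 km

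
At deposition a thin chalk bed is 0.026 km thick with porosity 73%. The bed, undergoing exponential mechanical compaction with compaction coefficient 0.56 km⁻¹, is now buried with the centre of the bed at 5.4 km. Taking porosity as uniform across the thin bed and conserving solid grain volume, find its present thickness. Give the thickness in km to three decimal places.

Porosity at 5.4 km: φ = 0.73·exp(−0.56×5.4) = 0.0355
Solid-volume conservation: h(1−φ) = h₀(1−φ₀) ⇒ h = h₀·(1−φ₀)/(1−φ)
h = 0.026 × (1 − 0.73)/(1 − 0.0355) = 0.026 × 0.2799 = 0.0073 km

0.007 km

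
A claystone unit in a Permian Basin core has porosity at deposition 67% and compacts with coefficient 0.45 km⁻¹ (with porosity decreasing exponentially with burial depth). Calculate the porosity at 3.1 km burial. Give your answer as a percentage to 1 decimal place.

16.6%

φ = φ₀·exp(−k·d) = 0.67 × exp(−0.45 × 3.1) = 0.67 × exp(−1.395)
  = 0.67 × 0.2478 = 0.1660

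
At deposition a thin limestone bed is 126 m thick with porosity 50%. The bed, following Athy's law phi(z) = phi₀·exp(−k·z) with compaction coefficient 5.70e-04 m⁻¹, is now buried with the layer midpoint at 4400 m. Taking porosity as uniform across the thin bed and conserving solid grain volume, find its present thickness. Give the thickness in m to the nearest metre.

66 m

Working in km (1 km = 1000 m; k in km⁻¹ = k in m⁻¹ × 1000):
Porosity at 4.4 km: phi = 0.5·exp(−0.57×4.4) = 0.0407
Solid-volume conservation: h(1−phi) = h₀(1−phi₀) ⇒ h = h₀·(1−phi₀)/(1−phi)
h = 0.126 × (1 − 0.5)/(1 − 0.0407) = 0.126 × 0.5212 = 0.0657 km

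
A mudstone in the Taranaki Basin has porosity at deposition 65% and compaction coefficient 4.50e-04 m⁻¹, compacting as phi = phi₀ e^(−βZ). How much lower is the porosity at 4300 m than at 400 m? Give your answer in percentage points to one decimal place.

Working in km (1 km = 1000 m; β in km⁻¹ = β in m⁻¹ × 1000):
phi(0.4) = 0.65·e^(−0.45×0.4) = 0.5429
phi(4.3) = 0.65·e^(−0.45×4.3) = 0.0939
Δphi = 0.5429 − 0.0939 = 0.4490

44.9 percentage points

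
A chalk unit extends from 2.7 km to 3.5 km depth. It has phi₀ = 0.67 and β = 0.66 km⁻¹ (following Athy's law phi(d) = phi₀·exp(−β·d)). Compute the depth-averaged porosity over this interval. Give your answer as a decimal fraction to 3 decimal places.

⟨phi⟩ = (1/(d₂−d₁)) ∫ phi₀ e^(−βd) dd = phi₀·(e^(−β·d₁) − e^(−β·d₂)) / (β·(d₂−d₁))
e^(−0.66×2.7) = 0.1683; e^(−0.66×3.5) = 0.0993
⟨phi⟩ = 0.67 × (0.1683 − 0.0993) / (0.66 × 0.8) = 0.67 × 0.1308 = 0.0876

0.088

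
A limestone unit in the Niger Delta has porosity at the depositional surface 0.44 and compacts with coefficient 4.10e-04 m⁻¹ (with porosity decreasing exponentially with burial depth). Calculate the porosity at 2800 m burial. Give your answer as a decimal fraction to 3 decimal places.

Working in km (1 km = 1000 m; β in km⁻¹ = β in m⁻¹ × 1000):
φ = φ₀·exp(−β·d) = 0.44 × exp(−0.41 × 2.8) = 0.44 × exp(−1.148)
  = 0.44 × 0.3173 = 0.1396

0.140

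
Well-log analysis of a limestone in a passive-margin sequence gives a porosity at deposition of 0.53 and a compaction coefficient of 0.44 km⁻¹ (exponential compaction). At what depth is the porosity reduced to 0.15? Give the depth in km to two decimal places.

Invert Athy's law: d = ln(n₀/n) / β
d = ln(0.53/0.15) / 0.44 = ln(3.533) / 0.44 = 1.2622 / 0.44 = 2.869 km

2.87 km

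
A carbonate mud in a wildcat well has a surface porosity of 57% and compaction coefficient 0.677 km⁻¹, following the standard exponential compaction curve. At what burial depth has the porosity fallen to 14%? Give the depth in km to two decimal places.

2.07 km

Invert Athy's law: Z = ln(n₀/n) / β
Z = ln(0.57/0.14) / 0.677 = ln(4.071) / 0.677 = 1.4040 / 0.677 = 2.074 km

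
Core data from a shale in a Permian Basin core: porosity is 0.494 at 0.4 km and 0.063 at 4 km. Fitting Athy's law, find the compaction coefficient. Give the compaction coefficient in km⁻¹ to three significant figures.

Athy: phi(Z) = phi₀ e^(−kZ) ⇒ phi₁/phi₂ = e^{k(Z₂−Z₁)} ⇒ k = ln(phi₁/phi₂)/(Z₂−Z₁)
k = ln(0.494/0.063) / (4 − 0.4) = ln(7.841) / 3.6 = 2.0594 / 3.6 = 0.5721 km⁻¹

0.572 km⁻¹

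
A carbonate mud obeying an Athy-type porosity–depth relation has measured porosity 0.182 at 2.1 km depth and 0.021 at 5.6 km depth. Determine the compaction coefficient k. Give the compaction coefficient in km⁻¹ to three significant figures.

Athy: phi(Z) = phi₀ e^(−kZ) ⇒ phi₁/phi₂ = e^{k(Z₂−Z₁)} ⇒ k = ln(phi₁/phi₂)/(Z₂−Z₁)
k = ln(0.182/0.021) / (5.6 − 2.1) = ln(8.667) / 3.5 = 2.1595 / 3.5 = 0.617 km⁻¹

0.617 km⁻¹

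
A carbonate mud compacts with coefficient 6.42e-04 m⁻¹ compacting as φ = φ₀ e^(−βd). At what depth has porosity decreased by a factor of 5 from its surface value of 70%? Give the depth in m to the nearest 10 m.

Working in km (1 km = 1000 m; β in km⁻¹ = β in m⁻¹ × 1000):
φ/φ₀ = 1/5 ⇒ exp(−β·d) = 1/5 ⇒ d = ln(5) / β
d = 1.6094 / 0.642 = 2.507 km

2510 m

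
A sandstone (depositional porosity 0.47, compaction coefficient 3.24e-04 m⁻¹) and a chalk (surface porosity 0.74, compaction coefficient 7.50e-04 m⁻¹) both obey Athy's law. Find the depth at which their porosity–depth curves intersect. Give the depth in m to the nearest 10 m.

Working in km (1 km = 1000 m; β in km⁻¹ = β in m⁻¹ × 1000):
Set phi₀ₐ e^(−βₐz) = phi₀ᵦ e^(−βᵦz) ⇒ ln(phi₀ₐ/phi₀ᵦ) = (βₐ − βᵦ)·z
z = ln(0.47/0.74) / (0.324 − 0.75) = -0.4539 / -0.426 = 1.066 km

1070 m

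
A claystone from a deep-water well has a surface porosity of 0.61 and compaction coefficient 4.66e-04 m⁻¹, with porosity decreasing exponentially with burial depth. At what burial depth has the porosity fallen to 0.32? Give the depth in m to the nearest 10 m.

1380 m

Working in km (1 km = 1000 m; k in km⁻¹ = k in m⁻¹ × 1000):
Invert Athy's law: d = ln(φ₀/φ) / k
d = ln(0.61/0.32) / 0.466 = ln(1.906) / 0.466 = 0.6451 / 0.466 = 1.384 km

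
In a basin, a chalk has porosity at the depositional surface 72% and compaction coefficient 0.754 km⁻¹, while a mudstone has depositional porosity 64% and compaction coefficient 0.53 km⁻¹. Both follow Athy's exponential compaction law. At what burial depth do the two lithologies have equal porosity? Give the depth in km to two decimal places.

Set n₀ₐ e^(−βₐz) = n₀ᵦ e^(−βᵦz) ⇒ ln(n₀ₐ/n₀ᵦ) = (βₐ − βᵦ)·z
z = ln(0.72/0.64) / (0.754 − 0.53) = 0.1178 / 0.224 = 0.526 km

0.53 km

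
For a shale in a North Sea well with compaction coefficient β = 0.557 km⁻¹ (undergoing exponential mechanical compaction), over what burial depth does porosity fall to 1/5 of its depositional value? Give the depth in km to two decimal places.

φ/φ₀ = 1/5 ⇒ exp(−β·Z) = 1/5 ⇒ Z = ln(5) / β
Z = 1.6094 / 0.557 = 2.889 km

2.89 km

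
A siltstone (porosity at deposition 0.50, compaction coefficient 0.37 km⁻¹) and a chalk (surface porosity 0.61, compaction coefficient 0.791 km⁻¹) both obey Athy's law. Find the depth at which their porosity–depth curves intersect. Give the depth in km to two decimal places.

Set n₀ₐ e^(−cₐZ) = n₀ᵦ e^(−cᵦZ) ⇒ ln(n₀ₐ/n₀ᵦ) = (cₐ − cᵦ)·Z
Z = ln(0.5/0.61) / (0.37 − 0.791) = -0.1989 / -0.421 = 0.472 km

0.47 km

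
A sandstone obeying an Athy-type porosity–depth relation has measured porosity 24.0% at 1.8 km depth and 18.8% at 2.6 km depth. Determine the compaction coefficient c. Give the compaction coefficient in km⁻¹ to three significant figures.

Athy: phi(Z) = phi₀ e^(−cZ) ⇒ phi₁/phi₂ = e^{c(Z₂−Z₁)} ⇒ c = ln(phi₁/phi₂)/(Z₂−Z₁)
c = ln(0.24/0.188) / (2.6 − 1.8) = ln(1.277) / 0.8 = 0.2442 / 0.8 = 0.3052 km⁻¹

0.305 km⁻¹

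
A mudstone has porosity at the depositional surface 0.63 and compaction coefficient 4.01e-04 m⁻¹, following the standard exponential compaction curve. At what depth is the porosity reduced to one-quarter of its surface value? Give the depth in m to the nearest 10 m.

3460 m

Working in km (1 km = 1000 m; k in km⁻¹ = k in m⁻¹ × 1000):
n/n₀ = 1/4 ⇒ exp(−k·z) = 1/4 ⇒ z = ln(4) / k
z = 1.3863 / 0.401 = 3.457 km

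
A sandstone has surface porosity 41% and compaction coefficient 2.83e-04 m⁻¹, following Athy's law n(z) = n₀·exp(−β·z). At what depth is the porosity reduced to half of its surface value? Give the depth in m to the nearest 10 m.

Working in km (1 km = 1000 m; β in km⁻¹ = β in m⁻¹ × 1000):
n/n₀ = 1/2 ⇒ exp(−β·z) = 1/2 ⇒ z = ln(2) / β
z = 0.6931 / 0.283 = 2.449 km

2450 m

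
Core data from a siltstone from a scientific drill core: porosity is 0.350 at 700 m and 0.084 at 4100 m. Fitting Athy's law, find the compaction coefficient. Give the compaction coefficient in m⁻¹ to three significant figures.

0.000420 m⁻¹

Working in km (1 km = 1000 m; k in km⁻¹ = k in m⁻¹ × 1000):
Athy: φ(d) = φ₀ e^(−kd) ⇒ φ₁/φ₂ = e^{k(d₂−d₁)} ⇒ k = ln(φ₁/φ₂)/(d₂−d₁)
k = ln(0.35/0.084) / (4.1 − 0.7) = ln(4.167) / 3.4 = 1.4271 / 3.4 = 0.4197 km⁻¹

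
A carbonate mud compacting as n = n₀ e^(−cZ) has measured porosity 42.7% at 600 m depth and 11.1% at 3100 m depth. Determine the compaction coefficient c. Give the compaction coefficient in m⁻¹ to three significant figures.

Working in km (1 km = 1000 m; c in km⁻¹ = c in m⁻¹ × 1000):
Athy: n(Z) = n₀ e^(−cZ) ⇒ n₁/n₂ = e^{c(Z₂−Z₁)} ⇒ c = ln(n₁/n₂)/(Z₂−Z₁)
c = ln(0.427/0.111) / (3.1 − 0.6) = ln(3.847) / 2.5 = 1.3473 / 2.5 = 0.5389 km⁻¹

0.000539 m⁻¹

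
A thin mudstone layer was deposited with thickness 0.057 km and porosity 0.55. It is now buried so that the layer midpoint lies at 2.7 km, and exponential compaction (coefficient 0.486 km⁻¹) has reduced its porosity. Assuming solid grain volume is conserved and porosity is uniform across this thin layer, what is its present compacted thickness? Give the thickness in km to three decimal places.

0.030 km

Porosity at 2.7 km: phi = 0.55·exp(−0.486×2.7) = 0.1481
Solid-volume conservation: h(1−phi) = h₀(1−phi₀) ⇒ h = h₀·(1−phi₀)/(1−phi)
h = 0.057 × (1 − 0.55)/(1 − 0.1481) = 0.057 × 0.5282 = 0.0301 km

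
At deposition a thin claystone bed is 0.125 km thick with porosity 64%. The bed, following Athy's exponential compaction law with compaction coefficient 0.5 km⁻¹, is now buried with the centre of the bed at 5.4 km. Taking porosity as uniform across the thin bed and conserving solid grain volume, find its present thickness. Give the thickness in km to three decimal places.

0.047 km

Porosity at 5.4 km: phi = 0.64·exp(−0.5×5.4) = 0.0430
Solid-volume conservation: h(1−phi) = h₀(1−phi₀) ⇒ h = h₀·(1−phi₀)/(1−phi)
h = 0.125 × (1 − 0.64)/(1 − 0.0430) = 0.125 × 0.3762 = 0.0470 km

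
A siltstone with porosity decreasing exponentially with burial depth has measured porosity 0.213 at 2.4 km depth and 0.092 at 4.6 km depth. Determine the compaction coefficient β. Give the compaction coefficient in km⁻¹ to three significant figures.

0.382 km⁻¹

Athy: φ(Z) = φ₀ e^(−βZ) ⇒ φ₁/φ₂ = e^{β(Z₂−Z₁)} ⇒ β = ln(φ₁/φ₂)/(Z₂−Z₁)
β = ln(0.213/0.092) / (4.6 − 2.4) = ln(2.315) / 2.2 = 0.8395 / 2.2 = 0.3816 km⁻¹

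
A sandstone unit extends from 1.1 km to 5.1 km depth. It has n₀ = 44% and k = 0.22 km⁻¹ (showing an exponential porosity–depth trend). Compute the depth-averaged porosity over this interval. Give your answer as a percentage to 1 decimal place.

23.0%

⟨n⟩ = (1/(Z₂−Z₁)) ∫ n₀ e^(−kZ) dZ = n₀·(e^(−k·Z₁) − e^(−k·Z₂)) / (k·(Z₂−Z₁))
e^(−0.22×1.1) = 0.7851; e^(−0.22×5.1) = 0.3256
⟨n⟩ = 0.44 × (0.7851 − 0.3256) / (0.22 × 4) = 0.44 × 0.5221 = 0.2297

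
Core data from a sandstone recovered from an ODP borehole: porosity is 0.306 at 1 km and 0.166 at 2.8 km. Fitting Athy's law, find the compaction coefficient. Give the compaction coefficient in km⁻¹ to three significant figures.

0.340 km⁻¹

Athy: n(Z) = n₀ e^(−βZ) ⇒ n₁/n₂ = e^{β(Z₂−Z₁)} ⇒ β = ln(n₁/n₂)/(Z₂−Z₁)
β = ln(0.306/0.166) / (2.8 − 1) = ln(1.843) / 1.8 = 0.6116 / 1.8 = 0.3398 km⁻¹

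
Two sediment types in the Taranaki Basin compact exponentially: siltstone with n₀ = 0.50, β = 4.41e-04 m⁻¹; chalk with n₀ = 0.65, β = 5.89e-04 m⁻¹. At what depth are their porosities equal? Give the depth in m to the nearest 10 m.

1770 m

Working in km (1 km = 1000 m; β in km⁻¹ = β in m⁻¹ × 1000):
Set n₀ₐ e^(−βₐd) = n₀ᵦ e^(−βᵦd) ⇒ ln(n₀ₐ/n₀ᵦ) = (βₐ − βᵦ)·d
d = ln(0.5/0.65) / (0.441 − 0.589) = -0.2624 / -0.148 = 1.773 km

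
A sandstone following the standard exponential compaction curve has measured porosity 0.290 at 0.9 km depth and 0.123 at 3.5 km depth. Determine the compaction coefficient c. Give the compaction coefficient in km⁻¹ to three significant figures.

0.330 km⁻¹

Athy: φ(d) = φ₀ e^(−cd) ⇒ φ₁/φ₂ = e^{c(d₂−d₁)} ⇒ c = ln(φ₁/φ₂)/(d₂−d₁)
c = ln(0.29/0.123) / (3.5 − 0.9) = ln(2.358) / 2.6 = 0.8577 / 2.6 = 0.3299 km⁻¹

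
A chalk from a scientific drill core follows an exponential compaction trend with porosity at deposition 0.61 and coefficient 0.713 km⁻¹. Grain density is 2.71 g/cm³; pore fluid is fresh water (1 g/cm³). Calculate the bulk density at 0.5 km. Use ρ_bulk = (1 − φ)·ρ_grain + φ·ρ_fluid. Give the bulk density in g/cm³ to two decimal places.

1.98 g/cm³

Porosity at depth: φ = 0.61·exp(−0.713×0.5) = 0.61×0.7001 = 0.4271
Bulk density: ρ_b = (1−φ)ρ_g + φ·ρ_f = 0.5729×2.71 + 0.4271×1
       = 1.553 + 0.427 = 1.980 g/cm³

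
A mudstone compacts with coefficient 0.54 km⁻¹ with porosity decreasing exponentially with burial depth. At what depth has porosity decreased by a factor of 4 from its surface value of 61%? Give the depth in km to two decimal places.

2.57 km

phi/phi₀ = 1/4 ⇒ exp(−k·d) = 1/4 ⇒ d = ln(4) / k
d = 1.3863 / 0.54 = 2.567 km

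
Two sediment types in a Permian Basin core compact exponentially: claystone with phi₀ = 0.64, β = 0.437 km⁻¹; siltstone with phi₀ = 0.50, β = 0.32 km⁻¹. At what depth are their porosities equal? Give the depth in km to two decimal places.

2.11 km

Set phi₀ₐ e^(−βₐZ) = phi₀ᵦ e^(−βᵦZ) ⇒ ln(phi₀ₐ/phi₀ᵦ) = (βₐ − βᵦ)·Z
Z = ln(0.64/0.5) / (0.437 − 0.32) = 0.2469 / 0.117 = 2.110 km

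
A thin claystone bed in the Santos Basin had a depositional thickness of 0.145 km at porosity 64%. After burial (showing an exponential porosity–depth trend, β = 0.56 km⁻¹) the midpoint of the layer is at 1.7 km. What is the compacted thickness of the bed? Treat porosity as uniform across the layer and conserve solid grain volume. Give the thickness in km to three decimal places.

0.069 km

Porosity at 1.7 km: n = 0.64·exp(−0.56×1.7) = 0.2470
Solid-volume conservation: h(1−n) = h₀(1−n₀) ⇒ h = h₀·(1−n₀)/(1−n)
h = 0.145 × (1 − 0.64)/(1 − 0.2470) = 0.145 × 0.4781 = 0.0693 km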